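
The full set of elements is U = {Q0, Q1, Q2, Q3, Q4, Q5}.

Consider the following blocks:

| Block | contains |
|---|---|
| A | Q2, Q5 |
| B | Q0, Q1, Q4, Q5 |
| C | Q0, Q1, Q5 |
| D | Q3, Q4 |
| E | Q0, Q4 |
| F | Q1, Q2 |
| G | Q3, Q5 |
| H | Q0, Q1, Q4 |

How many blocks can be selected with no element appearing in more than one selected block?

E, F, G are pairwise disjoint (E={Q0,Q4}; F={Q1,Q2}; G={Q3,Q5}).
Every remaining block overlaps one of these, and no 4 of the listed blocks are pairwise disjoint, so 3 is the maximum.

3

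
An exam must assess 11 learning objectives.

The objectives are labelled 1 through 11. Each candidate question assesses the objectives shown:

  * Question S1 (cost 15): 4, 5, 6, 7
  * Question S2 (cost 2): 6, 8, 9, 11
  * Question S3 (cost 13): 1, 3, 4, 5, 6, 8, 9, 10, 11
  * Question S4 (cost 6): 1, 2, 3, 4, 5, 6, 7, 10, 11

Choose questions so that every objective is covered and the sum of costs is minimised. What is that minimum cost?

8

S2, S4 together cover every objective (S2 ∪ S4 = {1, 2, 3, 4, 5, 6, 7, 8, 9, 10, 11}); total cost 2 + 6 = 8.
No covering selection has total cost below 8.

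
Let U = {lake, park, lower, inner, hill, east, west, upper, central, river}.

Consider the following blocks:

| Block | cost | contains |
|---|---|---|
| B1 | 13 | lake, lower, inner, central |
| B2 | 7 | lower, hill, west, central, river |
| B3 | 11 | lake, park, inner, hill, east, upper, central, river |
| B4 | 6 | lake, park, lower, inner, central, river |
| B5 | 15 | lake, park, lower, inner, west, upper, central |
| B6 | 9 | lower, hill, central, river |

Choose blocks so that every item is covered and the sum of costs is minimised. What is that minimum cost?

B2, B3 together cover every item (B2 ∪ B3 = {lake, park, lower, inner, hill, east, west, upper, central, river}); total cost 7 + 11 = 18.
The greedy pick B4, B2, B3 costs 24; no covering selection beats 18.

18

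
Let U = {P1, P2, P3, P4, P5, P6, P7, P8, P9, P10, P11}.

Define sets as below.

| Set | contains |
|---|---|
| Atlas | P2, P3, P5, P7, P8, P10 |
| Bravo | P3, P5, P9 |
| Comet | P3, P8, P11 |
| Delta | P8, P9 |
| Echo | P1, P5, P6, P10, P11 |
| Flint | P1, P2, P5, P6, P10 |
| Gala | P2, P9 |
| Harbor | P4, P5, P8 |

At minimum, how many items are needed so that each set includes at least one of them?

H = {P6, P8, P9} meets every set (each contains at least one member of H), and |H| = 3.
No choice of 2 items meets every set, so 3 is the minimum.

3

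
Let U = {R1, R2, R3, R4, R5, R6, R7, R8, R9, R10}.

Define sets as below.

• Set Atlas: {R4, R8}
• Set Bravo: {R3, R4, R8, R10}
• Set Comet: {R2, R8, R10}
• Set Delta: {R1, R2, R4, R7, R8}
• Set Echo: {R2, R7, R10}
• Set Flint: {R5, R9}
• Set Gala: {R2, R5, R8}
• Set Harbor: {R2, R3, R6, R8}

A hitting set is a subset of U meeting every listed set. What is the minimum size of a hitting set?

The 3 points {R7, R8, R9} hit every set.
The sets Atlas, Echo, Flint are pairwise disjoint, so any hitting set needs a separate point for each — at least 3. Hence 3 is optimal.

3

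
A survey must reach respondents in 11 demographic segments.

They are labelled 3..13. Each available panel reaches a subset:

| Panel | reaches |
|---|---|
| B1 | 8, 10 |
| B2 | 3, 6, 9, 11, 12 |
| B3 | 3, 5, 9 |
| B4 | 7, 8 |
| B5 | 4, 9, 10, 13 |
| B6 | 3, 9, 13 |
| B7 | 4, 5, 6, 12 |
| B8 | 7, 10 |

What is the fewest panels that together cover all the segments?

B2 and B3 and B4 and B5 together: B2 ∪ B3 ∪ B4 ∪ B5 = {3, 4, 5, 6, 7, 8, 9, 10, 11, 12, 13} — every segment is covered.
No 3 of the 8 panels cover everything (all 56 combinations miss at least one segment), so 4 is optimal.

4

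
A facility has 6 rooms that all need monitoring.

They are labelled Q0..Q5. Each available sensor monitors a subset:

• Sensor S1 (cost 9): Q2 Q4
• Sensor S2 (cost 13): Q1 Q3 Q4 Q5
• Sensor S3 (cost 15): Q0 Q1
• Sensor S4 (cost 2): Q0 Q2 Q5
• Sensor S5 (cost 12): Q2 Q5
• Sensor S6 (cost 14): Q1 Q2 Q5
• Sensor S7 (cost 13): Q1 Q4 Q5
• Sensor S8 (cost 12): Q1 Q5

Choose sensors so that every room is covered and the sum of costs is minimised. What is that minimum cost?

S2, S4 together cover every room (S2 ∪ S4 = {Q0, Q1, Q2, Q3, Q4, Q5}); total cost 13 + 2 = 15.
No covering selection has total cost below 15.

15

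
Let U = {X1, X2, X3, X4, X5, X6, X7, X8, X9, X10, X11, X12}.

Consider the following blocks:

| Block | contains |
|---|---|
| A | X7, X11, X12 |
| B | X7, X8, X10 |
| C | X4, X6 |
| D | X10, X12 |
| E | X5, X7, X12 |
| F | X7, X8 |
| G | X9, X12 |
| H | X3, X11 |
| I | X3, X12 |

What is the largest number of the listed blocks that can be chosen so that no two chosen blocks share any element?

4

C, F, G, H are pairwise disjoint (C={X4,X6}; F={X7,X8}; G={X9,X12}; H={X3,X11}).
Every remaining block overlaps one of these, and no 5 of the listed blocks are pairwise disjoint, so 4 is the maximum.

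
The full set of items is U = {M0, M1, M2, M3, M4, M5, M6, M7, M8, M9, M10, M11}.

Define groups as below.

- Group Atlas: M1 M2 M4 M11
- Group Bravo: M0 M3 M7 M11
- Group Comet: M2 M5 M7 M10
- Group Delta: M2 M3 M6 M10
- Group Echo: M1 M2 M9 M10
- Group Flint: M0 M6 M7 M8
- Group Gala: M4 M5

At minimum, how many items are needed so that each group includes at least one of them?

Take H = {M4, M7, M10}. Each listed group contains at least one of these, so H is a hitting set of size 3.
The groups Bravo, Echo, Gala are pairwise disjoint, so any hitting set needs a separate item for each — at least 3. Hence 3 is optimal.

3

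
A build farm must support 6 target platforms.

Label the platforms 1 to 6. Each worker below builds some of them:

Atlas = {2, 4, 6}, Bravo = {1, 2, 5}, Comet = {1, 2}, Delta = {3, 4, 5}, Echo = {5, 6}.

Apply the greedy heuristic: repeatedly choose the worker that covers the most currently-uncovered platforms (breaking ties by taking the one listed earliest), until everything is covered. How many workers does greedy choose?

3

Greedy: pick Atlas (covers 3 new) → pick Bravo (covers 2 new) → pick Delta (covers 1 new). Total picks: 3.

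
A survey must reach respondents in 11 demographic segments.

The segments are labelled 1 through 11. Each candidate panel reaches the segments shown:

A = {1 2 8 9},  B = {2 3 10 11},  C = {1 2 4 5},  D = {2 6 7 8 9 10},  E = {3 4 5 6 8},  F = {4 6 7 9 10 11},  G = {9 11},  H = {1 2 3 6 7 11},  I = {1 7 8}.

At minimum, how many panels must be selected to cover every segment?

Take {D, E, H}. Their union is {1, 2, 3, 4, 5, 6, 7, 8, 9, 10, 11}, which is all 11 segments.
No 2 of the 9 panels cover everything (all 36 combinations miss at least one segment), so 3 is optimal.

3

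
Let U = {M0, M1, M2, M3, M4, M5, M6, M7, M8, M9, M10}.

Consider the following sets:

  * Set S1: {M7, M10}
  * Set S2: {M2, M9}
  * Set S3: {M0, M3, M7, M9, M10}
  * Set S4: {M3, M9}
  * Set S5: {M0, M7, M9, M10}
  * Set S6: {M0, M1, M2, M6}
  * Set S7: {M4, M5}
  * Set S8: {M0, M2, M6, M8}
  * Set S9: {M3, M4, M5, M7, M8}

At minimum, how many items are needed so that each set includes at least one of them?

H = {M2, M3, M4, M7} meets every set (each contains at least one member of H), and |H| = 4.
The sets S1, S4, S6, S7 are pairwise disjoint, so any hitting set needs a separate item for each — at least 4. Hence 4 is optimal.

4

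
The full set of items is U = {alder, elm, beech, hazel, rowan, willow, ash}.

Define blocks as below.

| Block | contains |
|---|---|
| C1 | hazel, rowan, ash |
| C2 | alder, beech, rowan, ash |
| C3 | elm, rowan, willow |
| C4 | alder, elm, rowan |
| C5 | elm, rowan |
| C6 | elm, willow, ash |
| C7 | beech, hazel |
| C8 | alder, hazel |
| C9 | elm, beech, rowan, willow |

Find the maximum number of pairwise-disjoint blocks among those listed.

C5, C7 are pairwise disjoint (C5={elm,rowan}; C7={beech,hazel}).
Every remaining block overlaps one of these, and no 3 of the listed blocks are pairwise disjoint, so 2 is the maximum.

2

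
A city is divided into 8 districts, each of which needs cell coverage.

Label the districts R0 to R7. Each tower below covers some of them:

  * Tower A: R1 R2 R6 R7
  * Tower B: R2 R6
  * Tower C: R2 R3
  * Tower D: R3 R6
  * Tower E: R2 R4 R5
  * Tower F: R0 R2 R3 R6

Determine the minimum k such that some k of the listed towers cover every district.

3

Take {A, E, F}. Their union is {R0, R1, R2, R3, R4, R5, R6, R7}, which is all 8 districts.
Only F contains R0, so F is forced; the remaining 4 districts need at least 2 more towers (each remaining tower adds at most 2) — so at least 3 towers are needed, and 3 is optimal.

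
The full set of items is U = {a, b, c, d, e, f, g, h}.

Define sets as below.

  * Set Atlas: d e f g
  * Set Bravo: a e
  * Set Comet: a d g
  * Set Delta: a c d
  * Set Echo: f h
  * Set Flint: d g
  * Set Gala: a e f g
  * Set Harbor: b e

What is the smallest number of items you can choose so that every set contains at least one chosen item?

T = {d, e, h} meets every set (each contains at least one member of T), and |T| = 3.
The sets Echo, Flint, Harbor are pairwise disjoint, so any hitting set needs a separate item for each — at least 3. Hence 3 is optimal.

3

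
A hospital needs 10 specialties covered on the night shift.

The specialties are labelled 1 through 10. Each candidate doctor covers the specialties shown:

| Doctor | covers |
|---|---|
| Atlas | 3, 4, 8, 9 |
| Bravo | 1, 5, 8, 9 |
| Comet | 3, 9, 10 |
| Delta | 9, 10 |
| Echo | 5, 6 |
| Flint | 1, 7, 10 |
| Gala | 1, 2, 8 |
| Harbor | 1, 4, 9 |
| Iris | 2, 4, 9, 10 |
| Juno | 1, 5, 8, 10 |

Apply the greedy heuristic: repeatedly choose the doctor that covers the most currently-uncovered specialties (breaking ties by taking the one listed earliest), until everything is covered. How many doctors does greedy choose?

4

Greedy: pick Atlas (covers 4 new) → pick Flint (covers 3 new) → pick Echo (covers 2 new) → pick Gala (covers 1 new). Total picks: 4.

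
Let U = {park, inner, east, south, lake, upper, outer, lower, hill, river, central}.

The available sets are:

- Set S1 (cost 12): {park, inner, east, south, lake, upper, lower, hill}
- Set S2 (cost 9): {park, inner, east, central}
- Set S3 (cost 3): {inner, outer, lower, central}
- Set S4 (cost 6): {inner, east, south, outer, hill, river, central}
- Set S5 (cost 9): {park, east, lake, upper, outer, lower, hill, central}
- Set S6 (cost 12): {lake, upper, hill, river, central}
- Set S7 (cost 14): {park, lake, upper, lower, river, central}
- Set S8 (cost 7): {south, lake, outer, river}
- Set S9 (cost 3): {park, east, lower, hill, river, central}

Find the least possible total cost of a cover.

15

S4, S5 together cover every point (S4 ∪ S5 = {park, inner, east, south, lake, upper, outer, lower, hill, river, central}); total cost 6 + 9 = 15.
The greedy pick S9, S3, S8, S5 costs 22; no covering selection beats 15.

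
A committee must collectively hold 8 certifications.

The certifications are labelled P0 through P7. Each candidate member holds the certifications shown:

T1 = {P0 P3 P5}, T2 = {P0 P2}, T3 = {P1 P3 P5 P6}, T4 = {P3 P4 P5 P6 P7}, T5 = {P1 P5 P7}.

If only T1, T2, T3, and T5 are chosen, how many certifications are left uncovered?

1

Union of T1, T2, T3, T5 = {P0, P1, P2, P3, P5, P6, P7}.
Not covered: P4 — 1 certification.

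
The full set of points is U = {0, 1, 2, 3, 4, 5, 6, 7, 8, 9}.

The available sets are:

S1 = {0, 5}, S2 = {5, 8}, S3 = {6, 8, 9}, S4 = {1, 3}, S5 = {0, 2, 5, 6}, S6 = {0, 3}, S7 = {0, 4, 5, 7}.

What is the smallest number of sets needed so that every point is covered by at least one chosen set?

S3 and S4 and S5 and S7 together: S3 ∪ S4 ∪ S5 ∪ S7 = {0, 1, 2, 3, 4, 5, 6, 7, 8, 9} — every point is covered.
Only S5 contains 2, so S5 is forced; the remaining 6 points need at least 3 more sets (each remaining set adds at most 2) — so at least 4 sets are needed, and 4 is optimal.

4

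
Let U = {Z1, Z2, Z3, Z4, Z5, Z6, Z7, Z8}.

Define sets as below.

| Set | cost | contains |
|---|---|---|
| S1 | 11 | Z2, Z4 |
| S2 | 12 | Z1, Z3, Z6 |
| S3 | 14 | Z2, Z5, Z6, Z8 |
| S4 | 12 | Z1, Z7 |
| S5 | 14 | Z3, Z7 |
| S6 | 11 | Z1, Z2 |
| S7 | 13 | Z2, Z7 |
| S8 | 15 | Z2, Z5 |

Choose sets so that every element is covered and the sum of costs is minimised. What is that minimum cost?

49

S1, S2, S3, S4 together cover every element (S1 ∪ S2 ∪ S3 ∪ S4 = {Z1, Z2, Z3, Z4, Z5, Z6, Z7, Z8}); total cost 11 + 12 + 14 + 12 = 49.
No covering selection has total cost below 49.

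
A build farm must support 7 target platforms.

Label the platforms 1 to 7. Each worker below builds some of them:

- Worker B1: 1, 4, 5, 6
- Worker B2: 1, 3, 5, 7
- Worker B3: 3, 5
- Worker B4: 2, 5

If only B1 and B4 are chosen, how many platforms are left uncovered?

2

Union of B1, B4 = {1, 2, 4, 5, 6}.
Not covered: 3, 7 — 2 platforms.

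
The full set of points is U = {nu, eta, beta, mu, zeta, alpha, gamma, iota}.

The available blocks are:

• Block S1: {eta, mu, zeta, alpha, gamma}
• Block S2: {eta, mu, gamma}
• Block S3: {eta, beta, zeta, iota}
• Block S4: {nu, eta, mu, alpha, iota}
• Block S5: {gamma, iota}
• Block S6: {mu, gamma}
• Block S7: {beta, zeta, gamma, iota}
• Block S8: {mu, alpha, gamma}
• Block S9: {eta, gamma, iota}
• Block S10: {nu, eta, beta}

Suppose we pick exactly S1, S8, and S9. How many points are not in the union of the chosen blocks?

2

Union of S1, S8, S9 = {eta, mu, zeta, alpha, gamma, iota}.
Not covered: nu, beta — 2 points.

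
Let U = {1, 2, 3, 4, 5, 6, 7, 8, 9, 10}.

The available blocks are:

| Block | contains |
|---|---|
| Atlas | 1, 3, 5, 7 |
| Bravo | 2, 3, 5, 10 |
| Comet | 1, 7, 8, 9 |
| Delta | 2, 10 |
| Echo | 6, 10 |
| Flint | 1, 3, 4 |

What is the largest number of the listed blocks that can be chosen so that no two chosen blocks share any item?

Atlas, Delta are pairwise disjoint (Atlas={1,3,5,7}; Delta={2,10}).
Every remaining block overlaps one of these, and no 3 of the listed blocks are pairwise disjoint, so 2 is the maximum.

2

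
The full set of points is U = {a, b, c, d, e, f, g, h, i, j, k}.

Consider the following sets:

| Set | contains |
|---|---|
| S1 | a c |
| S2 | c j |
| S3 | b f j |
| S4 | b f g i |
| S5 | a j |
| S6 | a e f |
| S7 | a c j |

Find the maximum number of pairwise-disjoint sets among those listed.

S1, S3 are pairwise disjoint (S1={a,c}; S3={b,f,j}).
Every remaining set overlaps one of these, and no 3 of the listed sets are pairwise disjoint, so 2 is the maximum.

2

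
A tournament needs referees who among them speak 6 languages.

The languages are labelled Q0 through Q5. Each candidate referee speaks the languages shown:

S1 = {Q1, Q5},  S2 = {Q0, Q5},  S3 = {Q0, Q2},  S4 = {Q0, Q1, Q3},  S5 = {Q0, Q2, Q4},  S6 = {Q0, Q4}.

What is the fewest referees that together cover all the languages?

3

S1 and S4 and S5 together: S1 ∪ S4 ∪ S5 = {Q0, Q1, Q2, Q3, Q4, Q5} — every language is covered.
Only S4 contains Q3, so S4 is forced; the remaining 3 languages need at least 2 more referees (each remaining referee adds at most 2) — so at least 3 referees are needed, and 3 is optimal.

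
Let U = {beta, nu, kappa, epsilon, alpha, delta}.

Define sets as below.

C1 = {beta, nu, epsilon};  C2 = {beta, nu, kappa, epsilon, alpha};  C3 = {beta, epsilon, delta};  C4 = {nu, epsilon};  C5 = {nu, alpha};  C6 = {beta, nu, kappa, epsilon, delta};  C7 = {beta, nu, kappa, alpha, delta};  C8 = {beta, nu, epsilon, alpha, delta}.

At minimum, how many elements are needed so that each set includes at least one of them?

Take H = {beta, nu}. Each listed set contains at least one of these, so H is a hitting set of size 2.
The sets C3, C5 are pairwise disjoint, so any hitting set needs a separate element for each — at least 2. Hence 2 is optimal.

2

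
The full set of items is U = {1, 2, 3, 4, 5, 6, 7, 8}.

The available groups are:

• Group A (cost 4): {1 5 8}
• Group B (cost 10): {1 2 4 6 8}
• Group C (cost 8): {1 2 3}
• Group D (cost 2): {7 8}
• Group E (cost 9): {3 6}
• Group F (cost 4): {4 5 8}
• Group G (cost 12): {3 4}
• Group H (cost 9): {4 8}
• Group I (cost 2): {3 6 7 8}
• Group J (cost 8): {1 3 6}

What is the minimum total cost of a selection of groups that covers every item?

14

C, F, I together cover every item (C ∪ F ∪ I = {1, 2, 3, 4, 5, 6, 7, 8}); total cost 8 + 4 + 2 = 14.
The greedy pick I, A, F, C costs 18; no covering selection beats 14.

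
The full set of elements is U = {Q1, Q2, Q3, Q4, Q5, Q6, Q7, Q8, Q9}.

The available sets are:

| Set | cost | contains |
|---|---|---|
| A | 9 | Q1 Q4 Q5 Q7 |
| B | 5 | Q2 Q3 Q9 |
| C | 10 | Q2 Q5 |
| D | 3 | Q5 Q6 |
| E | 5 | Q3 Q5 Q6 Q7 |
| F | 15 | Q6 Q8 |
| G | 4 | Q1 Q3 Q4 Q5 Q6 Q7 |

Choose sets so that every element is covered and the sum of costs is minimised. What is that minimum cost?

B, F, G together cover every element (B ∪ F ∪ G = {Q1, Q2, Q3, Q4, Q5, Q6, Q7, Q8, Q9}); total cost 5 + 15 + 4 = 24.
No covering selection has total cost below 24.

24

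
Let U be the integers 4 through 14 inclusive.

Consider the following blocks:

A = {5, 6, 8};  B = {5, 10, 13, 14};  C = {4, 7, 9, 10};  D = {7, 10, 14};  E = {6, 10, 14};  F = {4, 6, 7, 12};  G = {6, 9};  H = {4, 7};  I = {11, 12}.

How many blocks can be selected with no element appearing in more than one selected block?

4

B, G, H, I are pairwise disjoint (B={5,10,13,14}; G={6,9}; H={4,7}; I={11,12}).
Every remaining block overlaps one of these, and no 5 of the listed blocks are pairwise disjoint, so 4 is the maximum.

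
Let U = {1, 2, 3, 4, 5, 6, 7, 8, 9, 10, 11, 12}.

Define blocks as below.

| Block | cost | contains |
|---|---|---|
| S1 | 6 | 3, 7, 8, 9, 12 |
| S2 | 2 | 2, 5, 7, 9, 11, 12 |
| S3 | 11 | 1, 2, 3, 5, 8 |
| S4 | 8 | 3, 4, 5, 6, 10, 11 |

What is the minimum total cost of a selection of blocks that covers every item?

S2, S3, S4 together cover every item (S2 ∪ S3 ∪ S4 = {1, 2, 3, 4, 5, 6, 7, 8, 9, 10, 11, 12}); total cost 2 + 11 + 8 = 21.
No covering selection has total cost below 21.

21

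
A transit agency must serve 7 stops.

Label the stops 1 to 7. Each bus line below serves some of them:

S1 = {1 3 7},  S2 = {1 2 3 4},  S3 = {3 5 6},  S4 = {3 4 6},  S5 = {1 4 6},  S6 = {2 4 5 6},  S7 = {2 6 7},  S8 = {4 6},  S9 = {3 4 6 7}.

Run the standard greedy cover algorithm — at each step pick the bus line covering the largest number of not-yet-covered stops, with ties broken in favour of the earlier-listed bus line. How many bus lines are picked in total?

Greedy: pick S2 (covers 4 new) → pick S3 (covers 2 new) → pick S1 (covers 1 new). Total picks: 3.
(The true minimum cover uses only 2 bus lines, so greedy is not optimal here.)

3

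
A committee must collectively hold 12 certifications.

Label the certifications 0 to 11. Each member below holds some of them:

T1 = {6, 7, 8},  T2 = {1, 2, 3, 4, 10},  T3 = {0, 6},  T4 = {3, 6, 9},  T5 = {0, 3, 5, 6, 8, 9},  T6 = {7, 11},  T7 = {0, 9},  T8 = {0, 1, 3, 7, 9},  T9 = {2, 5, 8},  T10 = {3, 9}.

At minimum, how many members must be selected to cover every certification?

T2 and T5 and T6 together: T2 ∪ T5 ∪ T6 = {0, 1, 2, 3, 4, 5, 6, 7, 8, 9, 10, 11} — every certification is covered.
Only T2 contains 4, so T2 is forced; the remaining 7 certifications need at least 2 more members (each remaining member adds at most 5) — so at least 3 members are needed, and 3 is optimal.

3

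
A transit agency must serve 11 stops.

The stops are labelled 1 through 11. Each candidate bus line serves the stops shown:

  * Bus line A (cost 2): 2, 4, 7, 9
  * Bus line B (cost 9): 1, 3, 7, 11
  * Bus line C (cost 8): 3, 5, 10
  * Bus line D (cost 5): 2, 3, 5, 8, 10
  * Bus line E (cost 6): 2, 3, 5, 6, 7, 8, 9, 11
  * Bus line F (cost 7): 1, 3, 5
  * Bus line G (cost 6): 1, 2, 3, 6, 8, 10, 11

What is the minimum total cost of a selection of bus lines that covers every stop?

13

A, D, G together cover every stop (A ∪ D ∪ G = {1, 2, 3, 4, 5, 6, 7, 8, 9, 10, 11}); total cost 2 + 5 + 6 = 13.
No covering selection has total cost below 13.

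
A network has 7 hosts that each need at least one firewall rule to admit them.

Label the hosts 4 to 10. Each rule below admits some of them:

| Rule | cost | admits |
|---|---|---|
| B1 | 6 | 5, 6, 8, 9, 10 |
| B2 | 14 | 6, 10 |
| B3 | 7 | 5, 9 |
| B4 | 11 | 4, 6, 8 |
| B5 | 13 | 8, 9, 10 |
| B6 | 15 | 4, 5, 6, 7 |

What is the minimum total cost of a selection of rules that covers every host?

21

B1, B6 together cover every host (B1 ∪ B6 = {4, 5, 6, 7, 8, 9, 10}); total cost 6 + 15 = 21.
No covering selection has total cost below 21.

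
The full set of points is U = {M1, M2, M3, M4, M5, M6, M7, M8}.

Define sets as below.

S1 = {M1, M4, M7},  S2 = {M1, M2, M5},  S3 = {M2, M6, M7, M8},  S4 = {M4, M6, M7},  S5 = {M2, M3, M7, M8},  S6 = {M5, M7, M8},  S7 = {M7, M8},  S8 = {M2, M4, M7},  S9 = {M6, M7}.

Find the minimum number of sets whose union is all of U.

S2 and S4 and S5 together: S2 ∪ S4 ∪ S5 = {M1, M2, M3, M4, M5, M6, M7, M8} — every point is covered.
Only S5 contains M3, so S5 is forced; the remaining 4 points need at least 2 more sets (each remaining set adds at most 2) — so at least 3 sets are needed, and 3 is optimal.

3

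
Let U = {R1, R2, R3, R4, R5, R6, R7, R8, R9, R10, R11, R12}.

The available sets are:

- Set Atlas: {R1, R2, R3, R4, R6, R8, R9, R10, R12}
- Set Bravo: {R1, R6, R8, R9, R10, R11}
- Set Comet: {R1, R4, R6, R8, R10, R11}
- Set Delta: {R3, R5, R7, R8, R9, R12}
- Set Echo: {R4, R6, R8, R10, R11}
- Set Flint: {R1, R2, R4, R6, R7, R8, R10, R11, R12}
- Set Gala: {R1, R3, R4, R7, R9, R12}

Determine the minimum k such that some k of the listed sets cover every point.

2

Delta and Flint together: Delta ∪ Flint = {R1, R2, R3, R4, R5, R6, R7, R8, R9, R10, R11, R12} — every point is covered.
No single set has all 12 points (the largest, Atlas, has 9), so 2 is optimal.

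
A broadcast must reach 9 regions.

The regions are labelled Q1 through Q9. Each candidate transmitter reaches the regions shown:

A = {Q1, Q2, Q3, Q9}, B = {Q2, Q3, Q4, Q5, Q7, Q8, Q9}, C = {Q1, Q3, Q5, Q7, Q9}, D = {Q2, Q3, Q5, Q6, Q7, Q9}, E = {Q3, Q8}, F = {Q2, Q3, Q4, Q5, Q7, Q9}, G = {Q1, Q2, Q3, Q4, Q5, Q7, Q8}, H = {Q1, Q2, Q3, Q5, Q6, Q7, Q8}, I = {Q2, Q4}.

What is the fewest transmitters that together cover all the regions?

2

Take {F, H}. Their union is {Q1, Q2, Q3, Q4, Q5, Q6, Q7, Q8, Q9}, which is all 9 regions.
No single transmitter has all 9 regions (the largest, B, has 7), so 2 is optimal.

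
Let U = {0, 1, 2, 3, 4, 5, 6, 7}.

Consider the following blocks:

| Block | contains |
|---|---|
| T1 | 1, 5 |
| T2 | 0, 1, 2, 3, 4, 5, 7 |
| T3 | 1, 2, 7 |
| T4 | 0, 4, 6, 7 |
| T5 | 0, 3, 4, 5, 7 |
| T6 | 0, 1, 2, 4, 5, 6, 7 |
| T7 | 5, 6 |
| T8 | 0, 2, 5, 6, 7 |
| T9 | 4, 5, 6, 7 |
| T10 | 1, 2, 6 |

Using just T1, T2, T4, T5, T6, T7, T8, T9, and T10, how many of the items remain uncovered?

Union of T1, T2, T4, T5, T6, T7, T8, T9, T10 = {0, 1, 2, 3, 4, 5, 6, 7} — that's every item, so 0 are uncovered.

0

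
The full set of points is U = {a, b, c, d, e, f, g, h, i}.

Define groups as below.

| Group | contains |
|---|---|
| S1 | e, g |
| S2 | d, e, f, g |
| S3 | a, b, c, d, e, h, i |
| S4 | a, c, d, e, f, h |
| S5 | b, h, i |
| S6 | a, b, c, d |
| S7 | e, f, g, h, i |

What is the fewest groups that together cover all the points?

2

S6 and S7 together: S6 ∪ S7 = {a, b, c, d, e, f, g, h, i} — every point is covered.
No single group has all 9 points (the largest, S3, has 7), so 2 is optimal.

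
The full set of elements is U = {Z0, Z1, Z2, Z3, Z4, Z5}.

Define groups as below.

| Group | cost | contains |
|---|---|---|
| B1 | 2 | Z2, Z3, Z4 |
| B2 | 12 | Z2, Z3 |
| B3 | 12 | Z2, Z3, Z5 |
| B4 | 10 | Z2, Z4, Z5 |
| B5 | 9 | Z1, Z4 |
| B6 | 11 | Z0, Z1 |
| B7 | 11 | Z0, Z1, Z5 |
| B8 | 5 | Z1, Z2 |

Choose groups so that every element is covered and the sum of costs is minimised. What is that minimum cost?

13

B1, B7 together cover every element (B1 ∪ B7 = {Z0, Z1, Z2, Z3, Z4, Z5}); total cost 2 + 11 = 13.
No covering selection has total cost below 13.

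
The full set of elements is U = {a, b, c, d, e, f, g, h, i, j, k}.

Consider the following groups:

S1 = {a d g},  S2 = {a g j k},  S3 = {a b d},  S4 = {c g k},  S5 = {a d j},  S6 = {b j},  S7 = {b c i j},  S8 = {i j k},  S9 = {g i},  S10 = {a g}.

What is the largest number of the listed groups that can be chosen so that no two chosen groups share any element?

2

S7, S10 are pairwise disjoint (S7={b,c,i,j}; S10={a,g}).
Every remaining group overlaps one of these, and no 3 of the listed groups are pairwise disjoint, so 2 is the maximum.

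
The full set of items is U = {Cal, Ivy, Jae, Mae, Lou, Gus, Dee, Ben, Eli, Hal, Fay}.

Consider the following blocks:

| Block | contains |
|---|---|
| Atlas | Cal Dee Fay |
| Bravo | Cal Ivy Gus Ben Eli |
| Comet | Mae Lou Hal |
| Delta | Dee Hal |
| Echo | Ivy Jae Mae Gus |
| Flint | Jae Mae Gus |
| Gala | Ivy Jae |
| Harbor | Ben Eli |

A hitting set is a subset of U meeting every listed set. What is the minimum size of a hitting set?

Take H = {Jae, Mae, Dee, Eli}. Each listed block contains at least one of these, so H is a hitting set of size 4.
The blocks Atlas, Comet, Gala, Harbor are pairwise disjoint, so any hitting set needs a separate item for each — at least 4. Hence 4 is optimal.

4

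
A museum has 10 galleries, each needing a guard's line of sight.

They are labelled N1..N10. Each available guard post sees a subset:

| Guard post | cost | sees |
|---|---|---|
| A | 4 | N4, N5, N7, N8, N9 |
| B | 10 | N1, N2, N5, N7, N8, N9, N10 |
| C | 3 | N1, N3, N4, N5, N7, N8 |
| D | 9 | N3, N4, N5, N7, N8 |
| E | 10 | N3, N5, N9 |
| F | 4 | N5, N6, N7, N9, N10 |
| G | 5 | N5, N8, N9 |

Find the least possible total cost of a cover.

17

B, C, F together cover every gallery (B ∪ C ∪ F = {N1, N2, N3, N4, N5, N6, N7, N8, N9, N10}); total cost 10 + 3 + 4 = 17.
No covering selection has total cost below 17.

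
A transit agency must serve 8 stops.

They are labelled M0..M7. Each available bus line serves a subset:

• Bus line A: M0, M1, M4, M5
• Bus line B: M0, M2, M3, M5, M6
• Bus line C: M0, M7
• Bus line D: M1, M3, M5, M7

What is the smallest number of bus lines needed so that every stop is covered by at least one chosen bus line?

3

A and B and C together: A ∪ B ∪ C = {M0, M1, M2, M3, M4, M5, M6, M7} — every stop is covered.
Only B contains M2, so B is forced; the remaining 3 stops need at least 2 more bus lines (each remaining bus line adds at most 2) — so at least 3 bus lines are needed, and 3 is optimal.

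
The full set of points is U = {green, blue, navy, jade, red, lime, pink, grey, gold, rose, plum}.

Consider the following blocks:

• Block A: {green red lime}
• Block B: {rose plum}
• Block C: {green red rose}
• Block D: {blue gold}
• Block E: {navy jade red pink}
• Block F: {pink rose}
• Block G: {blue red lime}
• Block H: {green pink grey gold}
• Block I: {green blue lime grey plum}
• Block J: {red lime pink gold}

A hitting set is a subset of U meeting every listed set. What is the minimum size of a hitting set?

4

Take T = {blue, red, gold, rose}. Each listed block contains at least one of these, so T is a hitting set of size 4.
No choice of 3 points meets every block, so 4 is the minimum.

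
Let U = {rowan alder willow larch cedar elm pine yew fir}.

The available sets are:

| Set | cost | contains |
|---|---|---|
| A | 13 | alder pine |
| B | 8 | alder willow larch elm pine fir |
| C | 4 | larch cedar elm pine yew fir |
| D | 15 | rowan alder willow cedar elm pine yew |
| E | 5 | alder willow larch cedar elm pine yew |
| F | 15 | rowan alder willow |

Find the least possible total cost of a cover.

C, F together cover every item (C ∪ F = {rowan, alder, willow, larch, cedar, elm, pine, yew, fir}); total cost 4 + 15 = 19.
The greedy pick C, E, D costs 24; no covering selection beats 19.

19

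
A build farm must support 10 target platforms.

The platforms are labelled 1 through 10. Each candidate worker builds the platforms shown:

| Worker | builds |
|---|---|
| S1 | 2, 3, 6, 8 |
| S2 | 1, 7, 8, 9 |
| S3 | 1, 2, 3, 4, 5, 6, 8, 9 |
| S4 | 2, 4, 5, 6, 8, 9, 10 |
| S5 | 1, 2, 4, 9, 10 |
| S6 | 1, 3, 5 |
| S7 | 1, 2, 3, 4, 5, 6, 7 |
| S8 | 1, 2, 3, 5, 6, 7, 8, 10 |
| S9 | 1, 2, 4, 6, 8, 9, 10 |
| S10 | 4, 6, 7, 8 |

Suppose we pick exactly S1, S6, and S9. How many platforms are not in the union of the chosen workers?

Union of S1, S6, S9 = {1, 2, 3, 4, 5, 6, 8, 9, 10}.
Not covered: 7 — 1 platform.

1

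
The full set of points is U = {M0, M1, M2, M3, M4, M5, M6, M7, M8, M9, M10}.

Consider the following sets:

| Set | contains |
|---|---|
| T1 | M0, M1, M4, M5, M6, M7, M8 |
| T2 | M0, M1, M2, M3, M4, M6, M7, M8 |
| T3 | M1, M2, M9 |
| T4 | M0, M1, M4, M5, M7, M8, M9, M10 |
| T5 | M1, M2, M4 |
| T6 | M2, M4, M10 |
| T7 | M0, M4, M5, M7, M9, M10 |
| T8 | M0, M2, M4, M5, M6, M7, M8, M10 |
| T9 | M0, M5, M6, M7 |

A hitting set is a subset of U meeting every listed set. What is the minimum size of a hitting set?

2

Take H = {M2, M5}. Each listed set contains at least one of these, so H is a hitting set of size 2.
The sets T3, T9 are pairwise disjoint, so any hitting set needs a separate point for each — at least 2. Hence 2 is optimal.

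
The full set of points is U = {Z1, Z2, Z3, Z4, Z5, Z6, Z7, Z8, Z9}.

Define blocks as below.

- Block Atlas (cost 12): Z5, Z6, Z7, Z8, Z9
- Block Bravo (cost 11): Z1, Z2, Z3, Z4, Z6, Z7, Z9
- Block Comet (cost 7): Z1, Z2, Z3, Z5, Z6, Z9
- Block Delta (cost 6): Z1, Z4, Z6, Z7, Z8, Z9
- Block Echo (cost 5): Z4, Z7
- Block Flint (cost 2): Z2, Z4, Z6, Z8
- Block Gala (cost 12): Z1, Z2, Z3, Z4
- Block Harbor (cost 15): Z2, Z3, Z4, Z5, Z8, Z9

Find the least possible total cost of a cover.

Comet, Delta together cover every point (Comet ∪ Delta = {Z1, Z2, Z3, Z4, Z5, Z6, Z7, Z8, Z9}); total cost 7 + 6 = 13.
The greedy pick Flint, Comet, Echo costs 14; no covering selection beats 13.

13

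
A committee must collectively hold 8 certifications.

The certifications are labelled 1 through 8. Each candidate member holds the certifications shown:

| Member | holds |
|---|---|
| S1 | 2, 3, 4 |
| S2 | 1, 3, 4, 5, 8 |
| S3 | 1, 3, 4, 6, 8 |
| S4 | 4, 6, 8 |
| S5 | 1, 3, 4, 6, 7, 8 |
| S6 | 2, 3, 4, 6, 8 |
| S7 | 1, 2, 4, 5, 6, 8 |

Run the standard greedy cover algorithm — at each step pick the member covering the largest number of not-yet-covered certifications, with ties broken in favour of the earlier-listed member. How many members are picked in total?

Greedy: pick S5 (covers 6 new) → pick S7 (covers 2 new). Total picks: 2.

2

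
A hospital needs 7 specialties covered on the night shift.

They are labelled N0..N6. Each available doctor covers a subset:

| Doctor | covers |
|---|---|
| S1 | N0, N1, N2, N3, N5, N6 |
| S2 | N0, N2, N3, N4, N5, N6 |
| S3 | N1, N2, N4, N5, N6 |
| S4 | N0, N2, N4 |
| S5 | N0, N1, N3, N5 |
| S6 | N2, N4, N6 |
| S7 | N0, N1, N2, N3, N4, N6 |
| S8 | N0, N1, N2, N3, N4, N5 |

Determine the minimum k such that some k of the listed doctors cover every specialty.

2

Take {S1, S3}. Their union is {N0, N1, N2, N3, N4, N5, N6}, which is all 7 specialties.
No single doctor has all 7 specialties (the largest, S1, has 6), so 2 is optimal.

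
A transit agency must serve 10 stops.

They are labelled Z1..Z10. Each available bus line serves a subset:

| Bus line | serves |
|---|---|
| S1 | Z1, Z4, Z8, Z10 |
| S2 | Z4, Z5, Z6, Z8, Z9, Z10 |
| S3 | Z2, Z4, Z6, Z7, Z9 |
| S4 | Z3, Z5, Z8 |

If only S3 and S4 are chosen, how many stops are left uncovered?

Union of S3, S4 = {Z2, Z3, Z4, Z5, Z6, Z7, Z8, Z9}.
Not covered: Z1, Z10 — 2 stops.

2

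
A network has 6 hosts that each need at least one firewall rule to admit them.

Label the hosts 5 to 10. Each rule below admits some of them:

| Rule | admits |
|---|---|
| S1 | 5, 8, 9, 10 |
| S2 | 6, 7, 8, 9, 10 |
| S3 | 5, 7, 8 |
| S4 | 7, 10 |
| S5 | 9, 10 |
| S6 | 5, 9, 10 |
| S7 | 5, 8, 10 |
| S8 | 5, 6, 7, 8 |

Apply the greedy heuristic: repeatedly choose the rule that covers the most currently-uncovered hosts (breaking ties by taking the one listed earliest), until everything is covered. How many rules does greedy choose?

2

Greedy: pick S2 (covers 5 new) → pick S1 (covers 1 new). Total picks: 2.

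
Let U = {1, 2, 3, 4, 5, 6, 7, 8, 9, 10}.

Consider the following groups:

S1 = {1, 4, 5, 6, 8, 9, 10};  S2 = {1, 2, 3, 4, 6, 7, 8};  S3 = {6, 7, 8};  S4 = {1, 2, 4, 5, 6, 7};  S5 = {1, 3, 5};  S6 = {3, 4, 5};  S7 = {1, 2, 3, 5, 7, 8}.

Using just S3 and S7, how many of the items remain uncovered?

3

Union of S3, S7 = {1, 2, 3, 5, 6, 7, 8}.
Not covered: 4, 9, 10 — 3 items.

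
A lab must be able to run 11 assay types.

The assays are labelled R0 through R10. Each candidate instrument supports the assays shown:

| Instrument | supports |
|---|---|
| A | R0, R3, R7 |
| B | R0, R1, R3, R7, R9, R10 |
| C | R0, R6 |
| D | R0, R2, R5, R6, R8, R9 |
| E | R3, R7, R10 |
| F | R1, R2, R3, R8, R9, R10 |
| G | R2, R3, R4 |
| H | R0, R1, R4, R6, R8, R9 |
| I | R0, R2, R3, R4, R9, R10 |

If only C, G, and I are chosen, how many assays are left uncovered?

Union of C, G, I = {R0, R2, R3, R4, R6, R9, R10}.
Not covered: R1, R5, R7, R8 — 4 assays.

4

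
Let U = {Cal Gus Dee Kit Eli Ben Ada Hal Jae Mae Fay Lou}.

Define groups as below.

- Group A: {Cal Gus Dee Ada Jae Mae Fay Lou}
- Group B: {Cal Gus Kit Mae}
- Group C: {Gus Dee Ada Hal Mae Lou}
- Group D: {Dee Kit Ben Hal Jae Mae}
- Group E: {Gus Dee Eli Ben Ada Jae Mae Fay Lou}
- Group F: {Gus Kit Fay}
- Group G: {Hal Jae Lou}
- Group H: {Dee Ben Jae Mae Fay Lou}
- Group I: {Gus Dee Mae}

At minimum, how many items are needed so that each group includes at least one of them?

Take T = {Gus, Jae}. Each listed group contains at least one of these, so T is a hitting set of size 2.
The groups G, I are pairwise disjoint, so any hitting set needs a separate item for each — at least 2. Hence 2 is optimal.

2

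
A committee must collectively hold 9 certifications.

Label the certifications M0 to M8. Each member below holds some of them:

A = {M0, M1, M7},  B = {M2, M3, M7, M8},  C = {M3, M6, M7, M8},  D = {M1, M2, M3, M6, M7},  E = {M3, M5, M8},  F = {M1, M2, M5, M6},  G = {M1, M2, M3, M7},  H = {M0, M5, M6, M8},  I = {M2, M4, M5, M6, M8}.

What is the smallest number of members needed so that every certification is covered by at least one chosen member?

Take {A, C, I}. Their union is {M0, M1, M2, M3, M4, M5, M6, M7, M8}, which is all 9 certifications.
Only I contains M4, so I is forced; the remaining 4 certifications need at least 2 more members (each remaining member adds at most 3) — so at least 3 members are needed, and 3 is optimal.

3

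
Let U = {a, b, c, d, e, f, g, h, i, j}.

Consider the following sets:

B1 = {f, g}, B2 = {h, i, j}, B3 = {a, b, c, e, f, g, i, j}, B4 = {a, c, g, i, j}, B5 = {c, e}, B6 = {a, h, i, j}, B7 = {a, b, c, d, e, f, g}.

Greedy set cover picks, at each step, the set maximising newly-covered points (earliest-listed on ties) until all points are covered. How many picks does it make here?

Greedy: pick B3 (covers 8 new) → pick B2 (covers 1 new) → pick B7 (covers 1 new). Total picks: 3.
(The true minimum cover uses only 2 sets, so greedy is not optimal here.)

3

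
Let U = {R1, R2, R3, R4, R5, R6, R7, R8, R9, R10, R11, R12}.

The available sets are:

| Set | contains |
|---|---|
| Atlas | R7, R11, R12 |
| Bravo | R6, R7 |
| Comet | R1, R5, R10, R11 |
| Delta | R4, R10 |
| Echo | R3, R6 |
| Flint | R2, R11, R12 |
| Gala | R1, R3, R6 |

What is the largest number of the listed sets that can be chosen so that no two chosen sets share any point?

Delta, Flint, Gala are pairwise disjoint (Delta={R4,R10}; Flint={R2,R11,R12}; Gala={R1,R3,R6}).
Every remaining set overlaps one of these, and no 4 of the listed sets are pairwise disjoint, so 3 is the maximum.

3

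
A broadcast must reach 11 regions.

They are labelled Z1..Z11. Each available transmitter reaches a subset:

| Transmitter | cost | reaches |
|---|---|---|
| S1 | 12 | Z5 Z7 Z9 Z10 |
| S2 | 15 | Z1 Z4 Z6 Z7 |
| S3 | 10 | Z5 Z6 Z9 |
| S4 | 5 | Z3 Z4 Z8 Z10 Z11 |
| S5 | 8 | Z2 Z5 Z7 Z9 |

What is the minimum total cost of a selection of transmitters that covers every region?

28

S2, S4, S5 together cover every region (S2 ∪ S4 ∪ S5 = {Z1, Z2, Z3, Z4, Z5, Z6, Z7, Z8, Z9, Z10, Z11}); total cost 15 + 5 + 8 = 28.
No covering selection has total cost below 28.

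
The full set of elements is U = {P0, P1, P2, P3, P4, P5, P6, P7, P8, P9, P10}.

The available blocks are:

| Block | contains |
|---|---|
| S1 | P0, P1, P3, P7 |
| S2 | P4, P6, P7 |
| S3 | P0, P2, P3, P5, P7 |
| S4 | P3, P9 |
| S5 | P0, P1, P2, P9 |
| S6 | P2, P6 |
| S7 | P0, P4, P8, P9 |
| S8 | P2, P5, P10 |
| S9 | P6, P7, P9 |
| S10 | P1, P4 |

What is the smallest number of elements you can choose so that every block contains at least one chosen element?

4

H = {P2, P3, P4, P6} meets every block (each contains at least one member of H), and |H| = 4.
No choice of 3 elements meets every block, so 4 is the minimum.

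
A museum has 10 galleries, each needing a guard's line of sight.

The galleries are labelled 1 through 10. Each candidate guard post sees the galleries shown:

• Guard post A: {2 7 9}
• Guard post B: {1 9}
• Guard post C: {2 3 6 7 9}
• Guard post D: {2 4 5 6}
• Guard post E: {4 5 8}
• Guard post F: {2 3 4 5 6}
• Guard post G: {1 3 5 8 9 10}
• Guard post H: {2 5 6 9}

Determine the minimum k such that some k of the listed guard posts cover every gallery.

3

Take {A, D, G}. Their union is {1, 2, 3, 4, 5, 6, 7, 8, 9, 10}, which is all 10 galleries.
Only G contains 10, so G is forced; the remaining 4 galleries need at least 2 more guard posts (each remaining guard post adds at most 3) — so at least 3 guard posts are needed, and 3 is optimal.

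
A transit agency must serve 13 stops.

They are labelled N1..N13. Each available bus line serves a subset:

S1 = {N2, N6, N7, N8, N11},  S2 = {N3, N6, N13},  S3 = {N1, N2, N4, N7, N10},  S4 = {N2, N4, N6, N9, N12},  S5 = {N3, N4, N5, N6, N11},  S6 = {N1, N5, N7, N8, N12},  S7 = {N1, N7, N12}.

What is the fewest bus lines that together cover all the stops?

5

S1 and S2 and S3 and S4 and S6 together: S1 ∪ S2 ∪ S3 ∪ S4 ∪ S6 = {N1, N2, N3, N4, N5, N6, N7, N8, N9, N10, N11, N12, N13} — every stop is covered.
No 4 of the 7 bus lines cover everything (all 35 combinations miss at least one stop), so 5 is optimal.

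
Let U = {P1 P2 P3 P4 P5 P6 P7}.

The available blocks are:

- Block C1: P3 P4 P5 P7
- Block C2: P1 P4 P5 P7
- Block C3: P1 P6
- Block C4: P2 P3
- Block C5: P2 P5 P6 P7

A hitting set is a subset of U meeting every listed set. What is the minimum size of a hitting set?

H = {P1, P2, P7} meets every block (each contains at least one member of H), and |H| = 3.
No choice of 2 points meets every block, so 3 is the minimum.

3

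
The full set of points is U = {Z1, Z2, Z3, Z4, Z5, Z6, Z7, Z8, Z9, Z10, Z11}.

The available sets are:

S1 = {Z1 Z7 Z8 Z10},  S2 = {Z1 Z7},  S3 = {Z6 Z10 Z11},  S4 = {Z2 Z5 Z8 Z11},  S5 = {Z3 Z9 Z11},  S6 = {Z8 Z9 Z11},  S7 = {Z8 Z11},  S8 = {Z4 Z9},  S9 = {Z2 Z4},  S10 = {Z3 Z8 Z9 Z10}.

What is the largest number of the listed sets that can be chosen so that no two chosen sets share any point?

3

S2, S9, S10 are pairwise disjoint (S2={Z1,Z7}; S9={Z2,Z4}; S10={Z3,Z8,Z9,Z10}).
Every remaining set overlaps one of these, and no 4 of the listed sets are pairwise disjoint, so 3 is the maximum.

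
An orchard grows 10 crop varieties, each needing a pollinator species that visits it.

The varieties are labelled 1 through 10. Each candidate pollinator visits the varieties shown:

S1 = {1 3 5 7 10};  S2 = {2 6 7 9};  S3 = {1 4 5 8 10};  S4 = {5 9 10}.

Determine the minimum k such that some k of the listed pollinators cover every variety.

3

S1 and S2 and S3 together: S1 ∪ S2 ∪ S3 = {1, 2, 3, 4, 5, 6, 7, 8, 9, 10} — every variety is covered.
Only S2 contains 2, so S2 is forced; the remaining 6 varieties need at least 2 more pollinators (each remaining pollinator adds at most 5) — so at least 3 pollinators are needed, and 3 is optimal.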